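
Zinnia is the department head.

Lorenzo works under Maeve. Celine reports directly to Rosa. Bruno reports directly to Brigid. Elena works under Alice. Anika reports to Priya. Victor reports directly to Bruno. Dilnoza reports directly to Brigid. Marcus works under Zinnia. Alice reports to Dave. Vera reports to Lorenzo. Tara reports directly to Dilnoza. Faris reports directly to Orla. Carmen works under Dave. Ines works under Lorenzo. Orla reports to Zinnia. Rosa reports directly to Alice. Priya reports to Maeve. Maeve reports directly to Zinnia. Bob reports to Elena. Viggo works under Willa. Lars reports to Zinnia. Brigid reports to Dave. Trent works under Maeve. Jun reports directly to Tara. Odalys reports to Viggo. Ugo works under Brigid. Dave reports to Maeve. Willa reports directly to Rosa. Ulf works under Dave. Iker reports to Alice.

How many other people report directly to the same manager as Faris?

Faris reports to Orla, and Orla has no other direct reports. Faris has 0 peers.

0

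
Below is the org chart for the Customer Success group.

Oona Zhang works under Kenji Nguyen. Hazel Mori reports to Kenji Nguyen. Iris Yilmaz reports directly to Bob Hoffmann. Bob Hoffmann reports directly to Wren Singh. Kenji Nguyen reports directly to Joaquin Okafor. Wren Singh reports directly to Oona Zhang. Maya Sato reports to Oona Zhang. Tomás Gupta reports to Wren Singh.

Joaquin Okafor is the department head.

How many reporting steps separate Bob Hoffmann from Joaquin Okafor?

Chain from Bob Hoffmann up to Joaquin Okafor: Bob Hoffmann → Wren Singh → Oona Zhang → Kenji Nguyen → Joaquin Okafor. That is 4 steps up, so Bob Hoffmann is 4 levels below Joaquin Okafor.

4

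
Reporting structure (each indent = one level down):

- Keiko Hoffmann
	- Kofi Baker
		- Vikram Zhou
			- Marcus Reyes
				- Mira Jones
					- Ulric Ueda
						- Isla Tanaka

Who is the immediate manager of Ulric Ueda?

Mira Jones

Ulric Ueda reports directly to Mira Jones.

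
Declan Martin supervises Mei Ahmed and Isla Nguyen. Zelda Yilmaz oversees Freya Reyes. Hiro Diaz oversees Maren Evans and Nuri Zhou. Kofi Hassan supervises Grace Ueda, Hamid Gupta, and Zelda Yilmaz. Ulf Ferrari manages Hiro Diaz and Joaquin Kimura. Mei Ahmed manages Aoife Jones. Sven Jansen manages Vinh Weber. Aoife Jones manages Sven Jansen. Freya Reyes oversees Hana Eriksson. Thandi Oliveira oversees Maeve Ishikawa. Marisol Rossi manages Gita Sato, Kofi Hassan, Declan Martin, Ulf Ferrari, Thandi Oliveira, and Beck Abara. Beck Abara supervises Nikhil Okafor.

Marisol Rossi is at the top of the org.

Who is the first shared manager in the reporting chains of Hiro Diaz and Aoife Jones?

Hiro Diaz's chain of managers is Ulf Ferrari, Marisol Rossi. Aoife Jones's chain of managers is Mei Ahmed, Declan Martin, Marisol Rossi. The first manager that appears in both chains is Marisol Rossi.

Marisol Rossi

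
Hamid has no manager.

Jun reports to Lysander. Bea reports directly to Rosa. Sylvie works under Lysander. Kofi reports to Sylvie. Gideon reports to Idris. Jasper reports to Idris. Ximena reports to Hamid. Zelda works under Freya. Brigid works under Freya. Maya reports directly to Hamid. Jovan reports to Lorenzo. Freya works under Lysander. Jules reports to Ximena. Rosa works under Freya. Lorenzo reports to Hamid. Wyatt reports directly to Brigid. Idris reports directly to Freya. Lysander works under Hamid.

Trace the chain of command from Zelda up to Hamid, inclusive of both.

Zelda -> Freya -> Lysander -> Hamid

Zelda reports to Freya. Freya reports to Lysander. Lysander reports to Hamid. Hamid is at the top.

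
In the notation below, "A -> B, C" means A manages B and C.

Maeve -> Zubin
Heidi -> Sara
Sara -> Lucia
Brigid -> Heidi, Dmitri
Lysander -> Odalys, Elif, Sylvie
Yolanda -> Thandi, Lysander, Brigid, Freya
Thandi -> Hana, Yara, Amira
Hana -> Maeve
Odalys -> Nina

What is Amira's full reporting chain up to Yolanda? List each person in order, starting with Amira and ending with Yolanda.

Amira -> Thandi -> Yolanda

Amira reports to Thandi. Thandi reports to Yolanda. Yolanda is at the top.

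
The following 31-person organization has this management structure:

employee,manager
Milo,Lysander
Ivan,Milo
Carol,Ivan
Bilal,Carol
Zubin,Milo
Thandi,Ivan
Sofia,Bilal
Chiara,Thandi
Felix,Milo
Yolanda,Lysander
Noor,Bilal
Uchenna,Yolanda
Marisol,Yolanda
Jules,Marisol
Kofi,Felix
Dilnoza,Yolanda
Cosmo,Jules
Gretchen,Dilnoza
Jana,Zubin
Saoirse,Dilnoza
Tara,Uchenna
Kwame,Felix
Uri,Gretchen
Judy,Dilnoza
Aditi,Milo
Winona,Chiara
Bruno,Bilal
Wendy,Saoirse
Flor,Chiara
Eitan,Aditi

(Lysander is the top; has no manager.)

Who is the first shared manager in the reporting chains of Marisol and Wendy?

Yolanda

Marisol's chain of managers is Yolanda, Lysander. Wendy's chain of managers is Saoirse, Dilnoza, Yolanda, Lysander. The first manager that appears in both chains is Yolanda.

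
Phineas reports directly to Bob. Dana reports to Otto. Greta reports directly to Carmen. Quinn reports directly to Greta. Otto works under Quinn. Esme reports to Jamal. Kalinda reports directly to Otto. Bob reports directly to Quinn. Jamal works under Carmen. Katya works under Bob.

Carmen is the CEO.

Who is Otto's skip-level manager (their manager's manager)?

Greta

Otto reports to Quinn, and Quinn reports to Greta. So Otto's skip-level manager is Greta.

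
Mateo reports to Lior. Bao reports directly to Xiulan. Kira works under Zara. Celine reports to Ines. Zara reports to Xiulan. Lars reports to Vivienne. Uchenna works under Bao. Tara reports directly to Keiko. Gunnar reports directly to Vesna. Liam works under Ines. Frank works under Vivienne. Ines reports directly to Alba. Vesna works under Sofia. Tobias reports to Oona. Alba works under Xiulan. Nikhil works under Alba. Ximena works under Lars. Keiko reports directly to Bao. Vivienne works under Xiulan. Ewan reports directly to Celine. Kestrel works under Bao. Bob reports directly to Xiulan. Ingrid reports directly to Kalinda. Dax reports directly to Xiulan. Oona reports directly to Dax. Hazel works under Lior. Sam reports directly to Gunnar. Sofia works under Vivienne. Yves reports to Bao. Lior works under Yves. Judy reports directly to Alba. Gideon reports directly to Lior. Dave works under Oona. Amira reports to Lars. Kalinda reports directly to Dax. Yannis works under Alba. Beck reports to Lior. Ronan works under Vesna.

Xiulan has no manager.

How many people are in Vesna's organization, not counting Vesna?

Vesna directly manages Gunnar, Ronan. Under Gunnar: Sam (1). Ronan has no reports. So Vesna's organization is 2 direct reports plus everyone under them: 2 + 1 = 3.

3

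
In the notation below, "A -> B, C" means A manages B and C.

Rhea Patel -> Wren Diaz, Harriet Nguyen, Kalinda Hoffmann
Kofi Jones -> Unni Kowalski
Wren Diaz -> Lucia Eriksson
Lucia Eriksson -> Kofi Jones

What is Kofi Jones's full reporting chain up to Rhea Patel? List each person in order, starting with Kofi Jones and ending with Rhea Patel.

Kofi Jones -> Lucia Eriksson -> Wren Diaz -> Rhea Patel

Kofi Jones reports to Lucia Eriksson. Lucia Eriksson reports to Wren Diaz. Wren Diaz reports to Rhea Patel. Rhea Patel is at the top.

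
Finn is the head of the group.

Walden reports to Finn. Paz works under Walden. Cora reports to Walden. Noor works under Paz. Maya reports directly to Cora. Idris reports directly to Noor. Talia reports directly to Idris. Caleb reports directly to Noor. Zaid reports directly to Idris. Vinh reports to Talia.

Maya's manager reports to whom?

Walden

Maya reports to Cora, and Cora reports to Walden. So Maya's skip-level manager is Walden.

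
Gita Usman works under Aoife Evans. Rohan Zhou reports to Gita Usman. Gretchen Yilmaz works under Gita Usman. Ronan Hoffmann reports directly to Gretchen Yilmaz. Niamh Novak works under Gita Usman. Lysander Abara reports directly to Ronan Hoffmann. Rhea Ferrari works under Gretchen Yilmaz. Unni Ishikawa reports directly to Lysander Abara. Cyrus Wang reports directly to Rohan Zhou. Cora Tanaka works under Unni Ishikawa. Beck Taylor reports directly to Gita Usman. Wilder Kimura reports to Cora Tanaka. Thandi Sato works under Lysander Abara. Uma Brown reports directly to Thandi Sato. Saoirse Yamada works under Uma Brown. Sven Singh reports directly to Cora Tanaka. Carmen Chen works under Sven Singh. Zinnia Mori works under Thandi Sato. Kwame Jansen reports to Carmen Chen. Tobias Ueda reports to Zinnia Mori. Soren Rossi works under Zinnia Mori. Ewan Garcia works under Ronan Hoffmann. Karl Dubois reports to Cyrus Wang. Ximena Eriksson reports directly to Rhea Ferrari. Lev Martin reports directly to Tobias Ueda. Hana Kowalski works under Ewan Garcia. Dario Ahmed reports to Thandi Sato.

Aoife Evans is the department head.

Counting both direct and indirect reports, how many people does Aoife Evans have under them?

27

Aoife Evans directly manages Gita Usman. Under Gita Usman: Beck Taylor, Niamh Novak, Gretchen Yilmaz, Rhea Ferrari, Ximena Eriksson, Ronan Hoffmann, Ewan Garcia, Hana Kowalski, Lysander Abara, Thandi Sato, Dario Ahmed, Zinnia Mori, Soren Rossi, Tobias Ueda, Lev Martin, Uma Brown, Saoirse Yamada, Unni Ishikawa, Cora Tanaka, Sven Singh, Carmen Chen, Kwame Jansen, Wilder Kimura, Rohan Zhou, Cyrus Wang, Karl Dubois (26). That's 27 in total.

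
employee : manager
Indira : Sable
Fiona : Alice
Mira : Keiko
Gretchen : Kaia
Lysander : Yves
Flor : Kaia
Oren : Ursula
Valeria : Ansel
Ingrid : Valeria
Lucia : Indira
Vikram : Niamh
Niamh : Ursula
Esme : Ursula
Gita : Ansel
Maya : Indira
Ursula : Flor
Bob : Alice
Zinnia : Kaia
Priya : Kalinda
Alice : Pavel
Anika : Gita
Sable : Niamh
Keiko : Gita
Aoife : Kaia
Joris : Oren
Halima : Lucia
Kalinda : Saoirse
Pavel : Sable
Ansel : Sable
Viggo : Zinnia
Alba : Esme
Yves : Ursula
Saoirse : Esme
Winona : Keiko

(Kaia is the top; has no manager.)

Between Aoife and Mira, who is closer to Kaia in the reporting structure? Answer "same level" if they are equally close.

Aoife is 1 level below Kaia; Mira is 8. Aoife is higher.

Aoife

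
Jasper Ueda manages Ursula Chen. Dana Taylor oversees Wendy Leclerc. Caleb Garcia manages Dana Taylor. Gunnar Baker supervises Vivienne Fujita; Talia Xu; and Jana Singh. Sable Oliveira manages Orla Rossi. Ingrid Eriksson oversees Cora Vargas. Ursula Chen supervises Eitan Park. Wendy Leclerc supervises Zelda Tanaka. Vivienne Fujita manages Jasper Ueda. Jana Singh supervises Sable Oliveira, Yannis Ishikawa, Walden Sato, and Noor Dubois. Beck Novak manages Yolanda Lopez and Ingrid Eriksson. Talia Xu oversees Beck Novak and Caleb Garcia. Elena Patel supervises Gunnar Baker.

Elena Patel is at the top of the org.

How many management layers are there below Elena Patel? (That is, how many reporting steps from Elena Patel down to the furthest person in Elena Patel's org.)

6

The longest chain under Elena Patel runs Elena Patel → Gunnar Baker → Talia Xu → Caleb Garcia → Dana Taylor → Wendy Leclerc → Zelda Tanaka, which is 6 levels below Elena Patel.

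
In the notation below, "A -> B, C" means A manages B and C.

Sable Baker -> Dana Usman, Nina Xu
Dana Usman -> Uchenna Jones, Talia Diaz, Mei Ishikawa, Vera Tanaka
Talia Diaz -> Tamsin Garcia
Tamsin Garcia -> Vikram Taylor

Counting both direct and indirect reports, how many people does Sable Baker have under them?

Sable Baker directly manages Dana Usman, Nina Xu. Under Dana Usman: Vera Tanaka, Mei Ishikawa, Talia Diaz, Tamsin Garcia, Vikram Taylor, Uchenna Jones (6). Nina Xu has no reports. So Sable Baker's organization is 2 direct reports plus everyone under them: 7 + 1 = 8.

8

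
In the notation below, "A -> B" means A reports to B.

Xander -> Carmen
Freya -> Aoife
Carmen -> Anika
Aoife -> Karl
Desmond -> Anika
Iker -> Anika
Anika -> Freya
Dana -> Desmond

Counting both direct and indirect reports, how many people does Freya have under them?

6

Freya directly manages Anika. Under Anika: Iker, Carmen, Xander, Desmond, Dana (5). That's 6 in total.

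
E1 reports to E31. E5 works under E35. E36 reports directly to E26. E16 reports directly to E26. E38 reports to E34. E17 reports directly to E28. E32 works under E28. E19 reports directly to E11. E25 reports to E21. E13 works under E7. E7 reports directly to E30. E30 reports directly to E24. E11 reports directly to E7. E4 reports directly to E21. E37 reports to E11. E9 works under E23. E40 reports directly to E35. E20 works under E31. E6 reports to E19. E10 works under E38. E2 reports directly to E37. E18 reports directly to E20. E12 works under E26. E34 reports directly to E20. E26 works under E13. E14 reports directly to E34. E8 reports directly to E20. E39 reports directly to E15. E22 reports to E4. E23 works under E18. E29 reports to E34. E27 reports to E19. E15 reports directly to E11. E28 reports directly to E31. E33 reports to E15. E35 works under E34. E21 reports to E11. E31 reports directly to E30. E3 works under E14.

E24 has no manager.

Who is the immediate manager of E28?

E28 reports directly to E31.

E31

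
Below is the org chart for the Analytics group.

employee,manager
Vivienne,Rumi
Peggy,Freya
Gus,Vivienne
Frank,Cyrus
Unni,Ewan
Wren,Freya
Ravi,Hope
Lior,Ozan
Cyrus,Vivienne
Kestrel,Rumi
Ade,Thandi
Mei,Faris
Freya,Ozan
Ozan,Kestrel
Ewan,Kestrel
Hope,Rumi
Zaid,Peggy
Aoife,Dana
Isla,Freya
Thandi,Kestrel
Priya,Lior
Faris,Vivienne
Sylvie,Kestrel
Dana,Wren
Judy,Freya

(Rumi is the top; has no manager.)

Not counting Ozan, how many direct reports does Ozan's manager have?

3

Ozan reports to Kestrel. Kestrel's other direct reports are Thandi, Ewan, Sylvie — 3 peers.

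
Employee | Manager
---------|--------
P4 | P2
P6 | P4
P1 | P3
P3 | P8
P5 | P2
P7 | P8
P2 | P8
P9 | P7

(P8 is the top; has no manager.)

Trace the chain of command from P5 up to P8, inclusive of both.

P5 -> P2 -> P8

P5 reports to P2. P2 reports to P8. P8 is at the top.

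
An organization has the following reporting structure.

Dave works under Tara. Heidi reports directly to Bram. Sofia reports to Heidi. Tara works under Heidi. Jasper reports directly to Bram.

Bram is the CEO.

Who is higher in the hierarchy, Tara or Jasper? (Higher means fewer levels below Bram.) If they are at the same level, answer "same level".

Tara is 2 levels below Bram; Jasper is 1. Jasper is higher.

Jasper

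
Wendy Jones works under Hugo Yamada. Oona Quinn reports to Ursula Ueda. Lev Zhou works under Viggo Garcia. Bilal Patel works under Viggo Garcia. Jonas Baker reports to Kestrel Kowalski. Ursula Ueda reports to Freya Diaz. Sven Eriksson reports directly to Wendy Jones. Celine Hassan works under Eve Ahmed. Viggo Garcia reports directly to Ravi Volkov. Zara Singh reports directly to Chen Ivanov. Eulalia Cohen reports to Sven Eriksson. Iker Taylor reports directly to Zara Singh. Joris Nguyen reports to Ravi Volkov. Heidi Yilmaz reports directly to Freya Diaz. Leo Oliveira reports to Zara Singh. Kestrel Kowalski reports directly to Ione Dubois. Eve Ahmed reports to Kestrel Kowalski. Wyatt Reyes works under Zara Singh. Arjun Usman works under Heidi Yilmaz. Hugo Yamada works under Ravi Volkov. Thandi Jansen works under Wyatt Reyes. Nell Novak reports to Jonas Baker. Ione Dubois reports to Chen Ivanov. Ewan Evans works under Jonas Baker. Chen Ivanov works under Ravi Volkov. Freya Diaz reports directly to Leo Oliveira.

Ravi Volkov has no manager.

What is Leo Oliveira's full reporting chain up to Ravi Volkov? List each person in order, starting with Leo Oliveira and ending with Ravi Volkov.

Leo Oliveira -> Zara Singh -> Chen Ivanov -> Ravi Volkov

Leo Oliveira reports to Zara Singh. Zara Singh reports to Chen Ivanov. Chen Ivanov reports to Ravi Volkov. Ravi Volkov is at the top.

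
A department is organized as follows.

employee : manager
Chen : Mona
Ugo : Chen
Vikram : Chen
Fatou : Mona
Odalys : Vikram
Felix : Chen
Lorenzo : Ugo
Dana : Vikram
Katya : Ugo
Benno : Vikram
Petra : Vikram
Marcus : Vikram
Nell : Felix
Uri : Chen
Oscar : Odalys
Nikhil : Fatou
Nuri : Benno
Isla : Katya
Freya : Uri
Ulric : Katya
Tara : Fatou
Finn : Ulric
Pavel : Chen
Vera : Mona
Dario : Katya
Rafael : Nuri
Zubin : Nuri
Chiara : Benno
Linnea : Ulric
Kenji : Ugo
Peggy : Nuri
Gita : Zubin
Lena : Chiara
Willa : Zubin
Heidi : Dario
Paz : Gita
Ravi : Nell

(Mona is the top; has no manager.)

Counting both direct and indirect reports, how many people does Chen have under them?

Chen directly manages Ugo, Vikram, Felix, Uri, Pavel. Under Ugo: Kenji, Katya, Dario, Heidi, Ulric, Linnea, Finn, Isla, Lorenzo (9). Under Vikram: Marcus, Petra, Benno, Chiara, Lena, Nuri, Peggy, Zubin, Willa, Gita, Paz, Rafael, Dana, Odalys, Oscar (15). Under Felix: Nell, Ravi (2). Under Uri: Freya (1). Pavel has no reports. So Chen's organization is 5 direct reports plus everyone under them: 10 + 16 + 3 + 2 + 1 = 32.

32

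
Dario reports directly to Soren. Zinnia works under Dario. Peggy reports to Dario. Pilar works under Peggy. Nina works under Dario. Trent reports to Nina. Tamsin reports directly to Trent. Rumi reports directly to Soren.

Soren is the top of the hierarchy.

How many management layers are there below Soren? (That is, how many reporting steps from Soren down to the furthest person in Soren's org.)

The longest chain under Soren runs Soren → Dario → Nina → Trent → Tamsin, which is 4 levels below Soren.

4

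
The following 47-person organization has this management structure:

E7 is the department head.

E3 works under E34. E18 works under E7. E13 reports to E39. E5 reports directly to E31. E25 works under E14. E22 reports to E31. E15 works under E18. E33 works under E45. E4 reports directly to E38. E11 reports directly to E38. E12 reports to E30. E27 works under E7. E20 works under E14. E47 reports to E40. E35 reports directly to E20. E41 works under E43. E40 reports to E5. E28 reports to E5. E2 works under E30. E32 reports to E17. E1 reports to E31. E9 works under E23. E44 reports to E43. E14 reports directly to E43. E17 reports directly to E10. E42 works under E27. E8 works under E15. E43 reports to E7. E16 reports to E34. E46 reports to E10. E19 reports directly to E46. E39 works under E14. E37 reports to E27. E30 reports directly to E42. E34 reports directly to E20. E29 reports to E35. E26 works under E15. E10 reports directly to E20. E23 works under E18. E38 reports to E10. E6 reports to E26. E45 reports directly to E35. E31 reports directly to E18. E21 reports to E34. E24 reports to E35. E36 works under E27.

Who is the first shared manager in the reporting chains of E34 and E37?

E7

E34's chain of managers is E20, E14, E43, E7. E37's chain of managers is E27, E7. The first manager that appears in both chains is E7.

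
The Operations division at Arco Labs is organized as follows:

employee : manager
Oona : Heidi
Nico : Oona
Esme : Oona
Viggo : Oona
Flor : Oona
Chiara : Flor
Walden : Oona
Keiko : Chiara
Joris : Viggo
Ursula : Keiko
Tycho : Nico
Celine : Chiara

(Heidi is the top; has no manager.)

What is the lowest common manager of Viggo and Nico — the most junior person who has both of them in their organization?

Oona

Viggo's chain of managers is Oona, Heidi. Nico's chain of managers is Oona, Heidi. The first manager that appears in both chains is Oona.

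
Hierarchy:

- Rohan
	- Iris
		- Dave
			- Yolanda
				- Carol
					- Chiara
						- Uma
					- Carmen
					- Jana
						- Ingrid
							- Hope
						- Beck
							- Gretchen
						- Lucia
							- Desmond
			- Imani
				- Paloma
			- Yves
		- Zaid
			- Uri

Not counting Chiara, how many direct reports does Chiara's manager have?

Chiara reports to Carol. Carol's other direct reports are Carmen, Jana — 2 peers.

2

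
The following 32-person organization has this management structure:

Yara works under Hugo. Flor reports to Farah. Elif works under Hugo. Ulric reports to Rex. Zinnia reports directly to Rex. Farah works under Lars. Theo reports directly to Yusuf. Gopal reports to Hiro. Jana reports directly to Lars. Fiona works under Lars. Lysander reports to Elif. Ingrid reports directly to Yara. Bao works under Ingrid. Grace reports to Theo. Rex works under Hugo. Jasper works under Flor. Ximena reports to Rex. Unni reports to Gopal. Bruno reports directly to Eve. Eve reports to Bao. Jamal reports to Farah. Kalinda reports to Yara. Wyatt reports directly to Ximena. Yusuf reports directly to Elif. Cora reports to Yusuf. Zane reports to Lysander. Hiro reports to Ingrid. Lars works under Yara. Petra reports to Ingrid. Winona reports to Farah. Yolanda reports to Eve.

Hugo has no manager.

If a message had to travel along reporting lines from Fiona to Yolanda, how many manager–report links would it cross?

Fiona is 2 levels below Yara, and Yolanda is 4 levels below Yara (their lowest common manager). The shortest path runs up from Fiona to Yara and back down to Yolanda: 2 + 4 = 6 links.

6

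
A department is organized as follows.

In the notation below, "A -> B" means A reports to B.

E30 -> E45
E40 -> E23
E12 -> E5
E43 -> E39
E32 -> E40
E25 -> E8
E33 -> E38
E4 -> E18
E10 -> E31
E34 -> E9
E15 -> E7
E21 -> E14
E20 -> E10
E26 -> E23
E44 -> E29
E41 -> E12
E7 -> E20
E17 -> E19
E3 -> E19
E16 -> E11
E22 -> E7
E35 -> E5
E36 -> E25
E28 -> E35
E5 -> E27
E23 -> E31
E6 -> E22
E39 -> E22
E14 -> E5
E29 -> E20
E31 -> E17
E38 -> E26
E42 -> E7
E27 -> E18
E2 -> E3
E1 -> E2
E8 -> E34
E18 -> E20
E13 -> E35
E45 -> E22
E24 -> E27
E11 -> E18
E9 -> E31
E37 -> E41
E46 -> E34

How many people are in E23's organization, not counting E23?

5

E23 directly manages E40, E26. Under E40: E32 (1). Under E26: E38, E33 (2). So E23's organization is 2 direct reports plus everyone under them: 2 + 3 = 5.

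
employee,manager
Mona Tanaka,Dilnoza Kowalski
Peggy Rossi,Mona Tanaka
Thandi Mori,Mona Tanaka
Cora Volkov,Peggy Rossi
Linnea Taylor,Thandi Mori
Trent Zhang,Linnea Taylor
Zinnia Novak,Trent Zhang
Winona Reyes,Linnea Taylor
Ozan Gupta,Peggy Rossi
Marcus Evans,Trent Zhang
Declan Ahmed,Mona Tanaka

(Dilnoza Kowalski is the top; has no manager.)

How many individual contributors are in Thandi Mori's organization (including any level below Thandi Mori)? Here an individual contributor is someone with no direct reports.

3

The people in Thandi Mori's organization with no one reporting to them are Winona Reyes, Marcus Evans, Zinnia Novak. That is 3.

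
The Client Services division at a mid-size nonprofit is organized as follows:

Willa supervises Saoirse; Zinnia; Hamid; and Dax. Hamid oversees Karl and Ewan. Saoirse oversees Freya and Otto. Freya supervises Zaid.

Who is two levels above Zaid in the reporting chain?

Zaid reports to Freya, and Freya reports to Saoirse. So Zaid's skip-level manager is Saoirse.

Saoirse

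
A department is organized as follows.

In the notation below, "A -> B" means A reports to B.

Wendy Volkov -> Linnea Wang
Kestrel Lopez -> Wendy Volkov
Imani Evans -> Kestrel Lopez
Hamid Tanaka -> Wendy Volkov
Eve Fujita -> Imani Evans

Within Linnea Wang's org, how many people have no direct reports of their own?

2

The people in Linnea Wang's organization with no one reporting to them are Hamid Tanaka, Eve Fujita. That is 2.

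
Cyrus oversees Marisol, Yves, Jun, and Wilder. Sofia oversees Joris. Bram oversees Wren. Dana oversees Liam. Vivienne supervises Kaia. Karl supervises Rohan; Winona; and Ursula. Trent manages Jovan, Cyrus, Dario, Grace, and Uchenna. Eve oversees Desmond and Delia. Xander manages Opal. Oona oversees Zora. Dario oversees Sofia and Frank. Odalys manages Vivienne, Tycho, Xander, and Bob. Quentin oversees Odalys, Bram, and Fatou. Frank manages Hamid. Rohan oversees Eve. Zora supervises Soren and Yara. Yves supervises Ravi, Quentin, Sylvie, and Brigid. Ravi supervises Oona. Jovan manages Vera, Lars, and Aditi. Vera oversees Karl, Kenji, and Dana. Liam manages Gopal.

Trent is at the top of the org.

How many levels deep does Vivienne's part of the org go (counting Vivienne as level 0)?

The longest chain under Vivienne runs Vivienne → Kaia, which is 1 level below Vivienne.

1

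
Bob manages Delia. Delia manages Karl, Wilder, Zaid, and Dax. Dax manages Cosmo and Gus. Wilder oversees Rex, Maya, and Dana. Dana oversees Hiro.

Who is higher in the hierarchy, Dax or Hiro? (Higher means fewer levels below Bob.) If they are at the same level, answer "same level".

Dax

Dax is 2 levels below Bob; Hiro is 4. Dax is higher.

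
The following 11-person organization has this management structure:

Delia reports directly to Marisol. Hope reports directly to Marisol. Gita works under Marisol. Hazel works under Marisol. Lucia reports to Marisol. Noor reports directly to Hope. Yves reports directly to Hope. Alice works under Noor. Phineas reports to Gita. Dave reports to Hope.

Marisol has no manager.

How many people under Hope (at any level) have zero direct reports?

The people in Hope's organization with no one reporting to them are Dave, Yves, Alice. That is 3.

3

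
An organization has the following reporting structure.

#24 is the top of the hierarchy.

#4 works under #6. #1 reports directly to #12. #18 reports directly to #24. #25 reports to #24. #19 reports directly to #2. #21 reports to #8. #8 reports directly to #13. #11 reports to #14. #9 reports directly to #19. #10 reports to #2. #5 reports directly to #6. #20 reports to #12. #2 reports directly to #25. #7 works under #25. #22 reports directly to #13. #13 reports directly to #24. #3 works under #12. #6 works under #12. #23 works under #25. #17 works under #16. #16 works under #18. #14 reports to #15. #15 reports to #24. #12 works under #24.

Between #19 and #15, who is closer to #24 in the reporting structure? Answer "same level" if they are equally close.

#19 is 3 levels below #24; #15 is 1. #15 is higher.

#15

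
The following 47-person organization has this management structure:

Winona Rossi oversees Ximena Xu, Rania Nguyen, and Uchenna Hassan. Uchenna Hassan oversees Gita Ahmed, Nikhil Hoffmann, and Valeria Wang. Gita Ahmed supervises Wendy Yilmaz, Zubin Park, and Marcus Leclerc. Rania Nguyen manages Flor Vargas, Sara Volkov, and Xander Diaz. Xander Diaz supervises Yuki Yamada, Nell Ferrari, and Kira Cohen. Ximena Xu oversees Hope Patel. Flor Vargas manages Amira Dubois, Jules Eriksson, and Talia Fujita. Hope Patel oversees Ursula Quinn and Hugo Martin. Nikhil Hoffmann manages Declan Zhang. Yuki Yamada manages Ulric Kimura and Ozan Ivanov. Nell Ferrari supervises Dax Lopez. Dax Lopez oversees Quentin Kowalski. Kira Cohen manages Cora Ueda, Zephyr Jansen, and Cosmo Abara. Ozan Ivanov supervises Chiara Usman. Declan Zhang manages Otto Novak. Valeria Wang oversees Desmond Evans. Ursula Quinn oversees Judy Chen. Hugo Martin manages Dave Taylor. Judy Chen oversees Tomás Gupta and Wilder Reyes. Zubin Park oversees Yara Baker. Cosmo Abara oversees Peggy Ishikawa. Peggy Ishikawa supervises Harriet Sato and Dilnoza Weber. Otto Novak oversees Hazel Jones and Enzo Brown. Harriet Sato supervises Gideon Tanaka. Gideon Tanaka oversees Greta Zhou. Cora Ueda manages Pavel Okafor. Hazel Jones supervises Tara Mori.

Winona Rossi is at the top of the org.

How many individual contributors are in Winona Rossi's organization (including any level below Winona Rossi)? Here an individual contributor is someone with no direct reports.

The people in Winona Rossi's organization with no one reporting to them are Dave Taylor, Tomás Gupta, Wilder Reyes, Sara Volkov, Talia Fujita, Jules Eriksson, Amira Dubois, Zephyr Jansen, Pavel Okafor, Dilnoza Weber, Greta Zhou, Quentin Kowalski, Ulric Kimura, Chiara Usman, Desmond Evans, Enzo Brown, Tara Mori, Wendy Yilmaz, Yara Baker, Marcus Leclerc. That is 20.

20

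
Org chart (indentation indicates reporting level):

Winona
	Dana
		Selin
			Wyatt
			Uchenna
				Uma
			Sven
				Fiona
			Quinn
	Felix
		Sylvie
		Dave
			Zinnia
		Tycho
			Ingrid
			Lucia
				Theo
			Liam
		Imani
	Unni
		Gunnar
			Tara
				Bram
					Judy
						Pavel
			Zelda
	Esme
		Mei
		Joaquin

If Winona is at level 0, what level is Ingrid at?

3

Chain from Ingrid up to Winona: Ingrid → Tycho → Felix → Winona. That is 3 steps up, so Ingrid is 3 levels below Winona.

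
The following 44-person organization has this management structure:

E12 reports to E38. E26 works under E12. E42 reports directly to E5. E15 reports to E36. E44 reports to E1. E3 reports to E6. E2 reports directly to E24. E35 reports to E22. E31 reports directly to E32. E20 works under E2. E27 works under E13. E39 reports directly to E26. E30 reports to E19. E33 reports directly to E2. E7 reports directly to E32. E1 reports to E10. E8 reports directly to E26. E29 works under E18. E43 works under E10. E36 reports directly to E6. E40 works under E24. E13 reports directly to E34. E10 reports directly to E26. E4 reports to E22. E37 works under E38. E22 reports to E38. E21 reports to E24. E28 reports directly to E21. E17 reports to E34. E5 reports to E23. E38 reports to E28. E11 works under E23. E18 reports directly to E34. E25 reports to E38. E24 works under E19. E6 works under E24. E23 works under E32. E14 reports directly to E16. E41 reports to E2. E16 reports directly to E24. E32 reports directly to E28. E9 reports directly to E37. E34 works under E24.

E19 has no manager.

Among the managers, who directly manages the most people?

Direct-report counts: E19 has 2; E24 has 6; E6 has 2; E36 has 1; E34 has 3; E18 has 1; E13 has 1; E16 has 1; E2 has 3; E21 has 1; E28 has 2; E38 has 4; E37 has 1; E22 has 2; E12 has 1; E26 has 3; E10 has 2; E1 has 1; E32 has 3; E23 has 2; E5 has 1. The largest is 6, held by E24.

E24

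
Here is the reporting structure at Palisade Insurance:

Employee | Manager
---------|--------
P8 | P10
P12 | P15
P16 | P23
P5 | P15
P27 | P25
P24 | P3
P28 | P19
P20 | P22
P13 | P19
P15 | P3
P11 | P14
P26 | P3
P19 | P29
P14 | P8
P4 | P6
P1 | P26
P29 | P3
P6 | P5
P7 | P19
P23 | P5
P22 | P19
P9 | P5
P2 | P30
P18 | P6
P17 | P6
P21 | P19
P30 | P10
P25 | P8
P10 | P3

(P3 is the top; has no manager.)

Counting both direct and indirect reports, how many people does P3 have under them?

P3 directly manages P10, P15, P29, P26, P24. Under P10: P30, P2, P8, P25, P27, P14, P11 (7). Under P15: P12, P5, P9, P6, P4, P18, P17, P23, P16 (9). Under P29: P19, P28, P21, P7, P22, P20, P13 (7). Under P26: P1 (1). P24 has no reports. So P3's organization is 5 direct reports plus everyone under them: 8 + 10 + 8 + 2 + 1 = 29.

29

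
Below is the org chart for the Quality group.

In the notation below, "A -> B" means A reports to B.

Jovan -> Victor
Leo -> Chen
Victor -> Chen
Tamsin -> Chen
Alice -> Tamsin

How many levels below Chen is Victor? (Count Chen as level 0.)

Chain from Victor up to Chen: Victor → Chen. That is 1 step up, so Victor is 1 level below Chen.

1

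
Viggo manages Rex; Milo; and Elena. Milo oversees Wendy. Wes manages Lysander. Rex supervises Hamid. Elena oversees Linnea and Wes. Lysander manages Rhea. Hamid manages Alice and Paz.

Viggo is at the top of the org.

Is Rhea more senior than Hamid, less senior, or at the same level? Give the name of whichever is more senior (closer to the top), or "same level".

Rhea is 4 levels below Viggo; Hamid is 2. Hamid is higher.

Hamid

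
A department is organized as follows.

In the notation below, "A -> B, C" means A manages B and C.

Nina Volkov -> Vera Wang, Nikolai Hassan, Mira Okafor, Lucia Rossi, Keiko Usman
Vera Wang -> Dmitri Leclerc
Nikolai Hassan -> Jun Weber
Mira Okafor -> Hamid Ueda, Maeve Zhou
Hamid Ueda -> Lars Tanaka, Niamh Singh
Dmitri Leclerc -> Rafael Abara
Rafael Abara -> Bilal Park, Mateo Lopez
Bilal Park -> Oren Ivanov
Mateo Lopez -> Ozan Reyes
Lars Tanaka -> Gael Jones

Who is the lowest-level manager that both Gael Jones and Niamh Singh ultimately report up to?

Hamid Ueda

Gael Jones's chain of managers is Lars Tanaka, Hamid Ueda, Mira Okafor, Nina Volkov. Niamh Singh's chain of managers is Hamid Ueda, Mira Okafor, Nina Volkov. The first manager that appears in both chains is Hamid Ueda.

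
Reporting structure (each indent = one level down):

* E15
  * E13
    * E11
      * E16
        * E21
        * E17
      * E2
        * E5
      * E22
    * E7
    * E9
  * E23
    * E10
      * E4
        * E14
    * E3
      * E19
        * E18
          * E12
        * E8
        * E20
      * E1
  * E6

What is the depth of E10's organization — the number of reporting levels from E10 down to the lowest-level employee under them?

The longest chain under E10 runs E10 → E4 → E14, which is 2 levels below E10.

2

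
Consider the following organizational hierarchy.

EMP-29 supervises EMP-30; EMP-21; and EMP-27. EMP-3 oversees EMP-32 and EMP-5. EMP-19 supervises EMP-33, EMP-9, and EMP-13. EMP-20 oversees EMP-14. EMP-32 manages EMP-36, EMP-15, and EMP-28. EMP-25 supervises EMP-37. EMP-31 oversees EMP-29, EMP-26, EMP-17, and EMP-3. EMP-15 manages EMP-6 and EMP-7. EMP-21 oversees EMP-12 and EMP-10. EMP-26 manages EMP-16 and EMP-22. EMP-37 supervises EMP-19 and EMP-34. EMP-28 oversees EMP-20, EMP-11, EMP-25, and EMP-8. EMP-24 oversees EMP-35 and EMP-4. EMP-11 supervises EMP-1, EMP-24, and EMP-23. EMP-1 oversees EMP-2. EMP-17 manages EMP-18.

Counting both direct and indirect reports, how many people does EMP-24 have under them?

EMP-24 directly manages EMP-35, EMP-4. EMP-35 has no reports. EMP-4 has no reports. So EMP-24's organization is 2 direct reports plus everyone under them: 1 + 1 = 2.

2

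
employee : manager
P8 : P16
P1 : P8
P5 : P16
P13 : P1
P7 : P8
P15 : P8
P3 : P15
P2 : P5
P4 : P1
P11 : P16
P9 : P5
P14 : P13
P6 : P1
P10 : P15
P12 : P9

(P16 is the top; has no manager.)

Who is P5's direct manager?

P16

P5 reports directly to P16.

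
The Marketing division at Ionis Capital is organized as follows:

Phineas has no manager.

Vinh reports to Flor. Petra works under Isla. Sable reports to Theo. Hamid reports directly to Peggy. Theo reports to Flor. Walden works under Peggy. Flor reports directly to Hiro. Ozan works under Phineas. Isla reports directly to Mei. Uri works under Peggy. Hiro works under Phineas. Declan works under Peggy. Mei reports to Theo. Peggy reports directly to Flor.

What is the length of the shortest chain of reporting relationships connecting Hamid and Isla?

Hamid is 2 levels below Flor, and Isla is 3 levels below Flor (their lowest common manager). The shortest path runs up from Hamid to Flor and back down to Isla: 2 + 3 = 5 links.

5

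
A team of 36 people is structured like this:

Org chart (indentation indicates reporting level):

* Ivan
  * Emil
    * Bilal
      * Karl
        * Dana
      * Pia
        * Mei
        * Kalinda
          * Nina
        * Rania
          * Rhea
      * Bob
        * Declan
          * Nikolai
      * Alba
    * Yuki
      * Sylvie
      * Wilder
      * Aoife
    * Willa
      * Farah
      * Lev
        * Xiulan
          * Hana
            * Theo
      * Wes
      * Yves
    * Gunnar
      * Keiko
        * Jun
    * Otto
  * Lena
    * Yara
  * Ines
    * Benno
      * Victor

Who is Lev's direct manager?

Willa

Lev reports directly to Willa.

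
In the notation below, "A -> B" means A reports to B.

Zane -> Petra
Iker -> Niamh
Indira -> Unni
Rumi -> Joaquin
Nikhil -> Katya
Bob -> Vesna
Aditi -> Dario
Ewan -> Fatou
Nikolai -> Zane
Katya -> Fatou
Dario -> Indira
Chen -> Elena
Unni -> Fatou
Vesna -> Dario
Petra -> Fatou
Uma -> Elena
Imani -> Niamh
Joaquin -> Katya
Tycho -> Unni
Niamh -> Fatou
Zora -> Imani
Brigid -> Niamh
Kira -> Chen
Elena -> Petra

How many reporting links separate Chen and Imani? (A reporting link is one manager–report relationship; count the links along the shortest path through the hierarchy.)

Chen is 3 levels below Fatou, and Imani is 2 levels below Fatou (their lowest common manager). The shortest path runs up from Chen to Fatou and back down to Imani: 3 + 2 = 5 links.

5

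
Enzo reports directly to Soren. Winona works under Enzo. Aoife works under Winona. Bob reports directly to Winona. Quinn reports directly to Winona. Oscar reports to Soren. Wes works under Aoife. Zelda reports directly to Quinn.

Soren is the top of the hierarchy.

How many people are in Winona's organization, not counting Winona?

5

Winona directly manages Aoife, Bob, Quinn. Under Aoife: Wes (1). Bob has no reports. Under Quinn: Zelda (1). So Winona's organization is 3 direct reports plus everyone under them: 2 + 1 + 2 = 5.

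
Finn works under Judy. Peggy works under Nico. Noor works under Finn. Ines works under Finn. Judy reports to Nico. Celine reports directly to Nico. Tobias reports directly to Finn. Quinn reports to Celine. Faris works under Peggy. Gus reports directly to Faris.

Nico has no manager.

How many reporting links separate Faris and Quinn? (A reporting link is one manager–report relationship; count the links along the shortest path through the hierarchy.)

4

Faris is 2 levels below Nico, and Quinn is 2 levels below Nico (their lowest common manager). The shortest path runs up from Faris to Nico and back down to Quinn: 2 + 2 = 4 links.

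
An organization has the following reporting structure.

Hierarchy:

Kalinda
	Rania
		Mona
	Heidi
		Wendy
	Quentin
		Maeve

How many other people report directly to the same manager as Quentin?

Quentin reports to Kalinda. Kalinda's other direct reports are Rania, Heidi — 2 peers.

2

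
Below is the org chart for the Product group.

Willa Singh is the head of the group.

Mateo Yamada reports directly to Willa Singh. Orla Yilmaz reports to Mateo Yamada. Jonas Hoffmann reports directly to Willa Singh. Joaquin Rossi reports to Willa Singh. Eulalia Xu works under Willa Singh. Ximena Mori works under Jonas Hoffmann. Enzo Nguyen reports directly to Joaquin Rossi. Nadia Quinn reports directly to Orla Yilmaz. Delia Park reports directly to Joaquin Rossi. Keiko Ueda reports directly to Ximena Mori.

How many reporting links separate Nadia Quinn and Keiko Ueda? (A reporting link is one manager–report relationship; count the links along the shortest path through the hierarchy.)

6

Nadia Quinn is 3 levels below Willa Singh, and Keiko Ueda is 3 levels below Willa Singh (their lowest common manager). The shortest path runs up from Nadia Quinn to Willa Singh and back down to Keiko Ueda: 3 + 3 = 6 links.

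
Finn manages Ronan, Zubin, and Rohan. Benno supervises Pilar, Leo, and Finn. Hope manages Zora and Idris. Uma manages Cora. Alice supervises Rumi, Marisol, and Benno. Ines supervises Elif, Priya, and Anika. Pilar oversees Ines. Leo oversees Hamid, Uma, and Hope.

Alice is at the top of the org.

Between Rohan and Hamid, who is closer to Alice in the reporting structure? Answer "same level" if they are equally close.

Both Rohan and Hamid are 3 levels below Alice.

same level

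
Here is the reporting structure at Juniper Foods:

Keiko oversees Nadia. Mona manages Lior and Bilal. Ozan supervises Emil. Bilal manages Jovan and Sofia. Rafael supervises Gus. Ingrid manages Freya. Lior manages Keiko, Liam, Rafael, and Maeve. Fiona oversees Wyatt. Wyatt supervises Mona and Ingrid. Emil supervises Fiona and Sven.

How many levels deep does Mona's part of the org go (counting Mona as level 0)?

3

The longest chain under Mona runs Mona → Lior → Rafael → Gus, which is 3 levels below Mona.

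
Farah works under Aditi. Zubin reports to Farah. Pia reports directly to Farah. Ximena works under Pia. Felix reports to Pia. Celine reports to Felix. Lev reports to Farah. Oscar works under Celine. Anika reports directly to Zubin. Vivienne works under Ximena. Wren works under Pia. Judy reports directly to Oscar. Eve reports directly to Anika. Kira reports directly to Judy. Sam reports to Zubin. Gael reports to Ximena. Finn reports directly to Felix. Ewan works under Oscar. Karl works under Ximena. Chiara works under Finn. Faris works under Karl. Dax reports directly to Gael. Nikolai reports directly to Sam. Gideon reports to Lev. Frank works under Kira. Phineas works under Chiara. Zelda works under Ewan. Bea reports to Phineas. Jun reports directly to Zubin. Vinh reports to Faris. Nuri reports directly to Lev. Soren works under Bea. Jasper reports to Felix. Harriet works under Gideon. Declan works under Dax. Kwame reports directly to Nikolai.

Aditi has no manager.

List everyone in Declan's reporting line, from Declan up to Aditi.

Declan -> Dax -> Gael -> Ximena -> Pia -> Farah -> Aditi

Declan reports to Dax. Dax reports to Gael. Gael reports to Ximena. Ximena reports to Pia. Pia reports to Farah. Farah reports to Aditi. Aditi is at the top.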